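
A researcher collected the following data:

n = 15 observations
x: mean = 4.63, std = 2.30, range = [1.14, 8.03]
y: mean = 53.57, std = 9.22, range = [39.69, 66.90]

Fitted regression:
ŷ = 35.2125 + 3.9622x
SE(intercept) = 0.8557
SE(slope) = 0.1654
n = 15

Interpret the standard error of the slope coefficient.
SE(β̂₁) = 0.1654 is the estimated standard deviation of the slope estimate across repeated samples; relative to β̂₁ = 3.9622 that is 4.2%, a precise estimate.

SE(β̂₁) = s / √Sxx, where s is the residual standard deviation and Sxx = Σ(x − x̄)². It is the yardstick for how far β̂₁ = 3.9622 could plausibly be from the true slope.

Relative precision:
- SE / |β̂₁| = 0.1654 / 3.9622 = 4.2%
- Rule of thumb (under 20%: precise; 20% to under 50%: moderately precise; 50% or more: imprecise) → precise

Link to interval estimation: a confidence interval for β₁ is β̂₁ ± t* × 0.1654, so SE sets the half-width per unit of t*.

What drives SE(β̂₁): wider spread of x values → smaller SE.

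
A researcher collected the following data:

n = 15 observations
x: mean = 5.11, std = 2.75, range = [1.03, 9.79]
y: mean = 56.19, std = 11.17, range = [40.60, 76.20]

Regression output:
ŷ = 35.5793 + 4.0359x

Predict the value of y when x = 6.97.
ŷ = 63.7095

x = 6.97 lies inside the observed range [1.03, 9.79], so the fitted equation applies directly:

ŷ = 35.5793 + 4.0359 × 6.97
ŷ = 35.5793 + 28.1302
ŷ = 63.7095

This is a point prediction; actual observations scatter around it by roughly the residual standard deviation.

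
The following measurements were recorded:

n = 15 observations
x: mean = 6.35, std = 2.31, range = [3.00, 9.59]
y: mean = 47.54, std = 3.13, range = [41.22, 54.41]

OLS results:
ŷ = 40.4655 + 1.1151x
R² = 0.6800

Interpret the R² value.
About 68.00% of the variability in y is accounted for by the regression on x (R² = 0.6800) — a moderate linear fit.

R² (coefficient of determination) measures the proportion of variance in y explained by the regression model.

Here R² = 0.6800:
- Explained: 68.00% of the variation in y
- Unexplained (residual): 100% − 68.00% = 32.00%
- Rule of thumb (below 0.3 weak; 0.3 to below 0.7 moderate; 0.7 and above strong) → moderate

Note: R² never decreases when predictors are added, so it should not be used alone to compare models of different size.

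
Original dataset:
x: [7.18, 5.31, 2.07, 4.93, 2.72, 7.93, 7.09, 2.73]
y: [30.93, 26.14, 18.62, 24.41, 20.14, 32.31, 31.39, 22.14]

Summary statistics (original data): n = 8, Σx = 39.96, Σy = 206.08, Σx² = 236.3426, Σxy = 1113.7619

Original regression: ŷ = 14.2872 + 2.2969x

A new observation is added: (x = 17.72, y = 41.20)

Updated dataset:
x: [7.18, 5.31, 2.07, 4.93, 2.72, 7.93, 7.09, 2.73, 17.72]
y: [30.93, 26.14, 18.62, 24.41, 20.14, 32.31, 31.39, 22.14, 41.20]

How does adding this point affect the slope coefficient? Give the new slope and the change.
The slope changes from 2.2969 to 1.4337 (change of -0.8632, or -37.6%).

The new point has HIGH LEVERAGE: x = 17.72 is far from the original mean x̄ = 39.96/8 ≈ 5.00 (original range [2.07, 7.93]).

Step 1: Update the sums with the new point (n goes from 8 to 9)
Σx  = 39.96 + 17.72 = 57.68
Σy  = 206.08 + 41.20 = 247.28
Σx² = 236.3426 + 17.72² = 236.3426 + 313.9984 = 550.3410
Σxy = 1113.7619 + 17.72×41.20 = 1113.7619 + 730.0640 = 1843.8259

Step 2: Recompute the slope with b₁ = (nΣxy − ΣxΣy) / (nΣx² − (Σx)²)
Numerator   = 9×1843.8259 − 57.68×247.28 = 16594.4331 − 14263.1104 = 2331.3227
Denominator = 9×550.3410 − 57.68² = 4953.0690 − 3326.9824 = 1626.0866
b₁(new) = 2331.3227 / 1626.0866 = 1.4337

(Same formula on the original sums: (8×1113.7619 − 39.96×206.08) / (8×236.3426 − 39.96²) = 675.1384 / 293.9392 = 2.2969, matching the given fit.)

Step 3: Change in slope
Δβ₁ = 1.4337 − 2.2969 = -0.8632
Relative change = -0.8632 / 2.2969 × 100% = -37.6%
→ the slope decreases when the point is added.

Because the point sits below the extension of the original line at a high-leverage x, it tilts the fit down.
In practice: check such a point for data-entry or measurement error.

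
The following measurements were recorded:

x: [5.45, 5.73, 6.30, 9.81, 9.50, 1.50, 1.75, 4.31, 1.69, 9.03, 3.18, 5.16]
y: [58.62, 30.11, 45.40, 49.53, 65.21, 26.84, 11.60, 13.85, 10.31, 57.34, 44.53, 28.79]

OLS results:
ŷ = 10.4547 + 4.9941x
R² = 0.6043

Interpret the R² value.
R² = 0.6043 means 60.43% of the variation in y is explained by the linear relationship with x. This indicates a moderate fit.

R² (coefficient of determination) measures the proportion of variance in y explained by the regression model.

Here R² = 0.6043:
- Explained: 60.43% of the variation in y
- Unexplained (residual): 100% − 60.43% = 39.57%
- Rule of thumb (below 0.3 weak; 0.3 to below 0.7 moderate; 0.7 and above strong) → moderate

Calculation: R² = 1 − (SS_res / SS_tot), where SS_res is the sum of squared residuals and SS_tot the total sum of squares.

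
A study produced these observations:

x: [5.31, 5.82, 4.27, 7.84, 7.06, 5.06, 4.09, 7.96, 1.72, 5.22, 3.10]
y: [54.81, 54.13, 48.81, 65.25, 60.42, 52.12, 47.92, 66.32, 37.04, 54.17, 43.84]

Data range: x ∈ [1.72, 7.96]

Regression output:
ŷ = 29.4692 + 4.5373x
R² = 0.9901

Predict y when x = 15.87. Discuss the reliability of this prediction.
ŷ = 101.4762, but this is extrapolation (above the data range [1.72, 7.96]) and may be unreliable.

Prediction calculation:
ŷ = 29.4692 + 4.5373 × 15.87
ŷ = 101.4762

Reliability:
- Data range: x ∈ [1.72, 7.96]
- Prediction point: x = 15.87 is 7.91 units above the observed range → this is EXTRAPOLATION, not interpolation

Why that matters here:
- There are no observations near this x to validate the fitted line there
- Real relationships often flatten, saturate, or turn nonlinear at extremes
- R² describes fit only over the sampled x values; it says nothing about behaviour beyond them

The R² = 0.9901 only validates the fit within [1.72, 7.96]; treat ŷ = 101.4762 with caution.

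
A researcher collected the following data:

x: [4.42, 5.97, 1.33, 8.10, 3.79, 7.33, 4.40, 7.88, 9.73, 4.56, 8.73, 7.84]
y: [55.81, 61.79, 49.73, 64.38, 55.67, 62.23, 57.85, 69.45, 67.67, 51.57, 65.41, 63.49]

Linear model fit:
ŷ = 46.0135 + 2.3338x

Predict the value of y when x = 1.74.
ŷ = 50.0743

x = 1.74 lies inside the observed range [1.33, 9.73], so the fitted equation applies directly:

ŷ = 46.0135 + 2.3338 × 1.74
ŷ = 46.0135 + 4.0608
ŷ = 50.0743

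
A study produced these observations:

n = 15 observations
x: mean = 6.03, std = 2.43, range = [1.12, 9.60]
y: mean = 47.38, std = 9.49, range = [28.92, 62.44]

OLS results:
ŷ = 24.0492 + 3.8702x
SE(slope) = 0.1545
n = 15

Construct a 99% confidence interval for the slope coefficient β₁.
The 99% CI for β₁ is (3.4048, 4.3356)

Confidence interval for the slope:

The 99% CI for β₁ is: β̂₁ ± t*(α/2, n-2) × SE(β̂₁)

Step 1: Find critical t-value
- Confidence level = 0.99
- Degrees of freedom = n - 2 = 15 - 2 = 13
- t*(α/2, 13) = 3.0123

Step 2: Calculate margin of error
Margin = 3.0123 × 0.1545 = 0.4654

Step 3: Construct interval
CI = 3.8702 ± 0.4654
CI = (3.4048, 4.3356)

Interpretation: intervals built this way capture the true β₁ in 99% of repeated samples; here the plausible range for the per-unit effect of x on y is 3.4048 to 4.3356.
Since 0 is outside the interval, a two-sided test at α = 0.01 would reject H₀: β₁ = 0.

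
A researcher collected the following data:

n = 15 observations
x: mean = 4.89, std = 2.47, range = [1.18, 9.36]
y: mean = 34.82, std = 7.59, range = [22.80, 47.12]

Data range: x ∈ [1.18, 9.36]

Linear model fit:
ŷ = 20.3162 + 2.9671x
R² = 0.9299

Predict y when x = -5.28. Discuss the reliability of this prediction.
ŷ = 4.6499, but this is extrapolation (below the data range [1.18, 9.36]) and may be unreliable.

Prediction calculation:
ŷ = 20.3162 + 2.9671 × (-5.28)
ŷ = 4.6499

Reliability:
- Data range: x ∈ [1.18, 9.36]
- Prediction point: x = -5.28 is 6.46 units below the observed range → this is EXTRAPOLATION, not interpolation

Why that matters here:
- There are no observations near this x to validate the fitted line there
- Real relationships often flatten, saturate, or turn nonlinear at extremes

Report the number if required, but flag clearly that it is an extrapolation.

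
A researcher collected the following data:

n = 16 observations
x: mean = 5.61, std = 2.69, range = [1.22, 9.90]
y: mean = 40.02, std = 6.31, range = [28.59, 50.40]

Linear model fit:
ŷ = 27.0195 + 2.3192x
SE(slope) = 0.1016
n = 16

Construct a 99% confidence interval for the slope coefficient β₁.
The 99% CI for β₁ is (2.0168, 2.6216)

Confidence interval for the slope:

The 99% CI for β₁ is: β̂₁ ± t*(α/2, n-2) × SE(β̂₁)

Step 1: Find critical t-value
- Confidence level = 0.99
- Degrees of freedom = n - 2 = 16 - 2 = 14
- t*(α/2, 14) = 2.9768

Step 2: Calculate margin of error
Margin = 2.9768 × 0.1016 = 0.3024

Step 3: Construct interval
CI = 2.3192 ± 0.3024
CI = (2.0168, 2.6216)

Interpretation: We are 99% confident that the true slope β₁ lies between 2.0168 and 2.6216.
Both endpoints are positive, so the data support a genuinely positive slope at this confidence level.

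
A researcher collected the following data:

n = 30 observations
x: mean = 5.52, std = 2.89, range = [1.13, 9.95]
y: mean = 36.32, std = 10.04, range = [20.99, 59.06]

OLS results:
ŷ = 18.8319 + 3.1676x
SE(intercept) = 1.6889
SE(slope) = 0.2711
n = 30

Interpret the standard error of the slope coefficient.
SE(slope) = 0.2711 measures the uncertainty in the estimated slope. The coefficient is estimated precisely (SE/|β̂₁| = 8.6%).

SE(β̂₁) = 0.2711 says: if we drew many samples of n = 30 from the same population and refit each time, the fitted slopes would scatter with a standard deviation of roughly 0.2711 around the true β₁.

Relative precision:
- SE / |β̂₁| = 0.2711 / 3.1676 = 8.6%
- Rule of thumb (under 20%: precise; 20% to under 50%: moderately precise; 50% or more: imprecise) → precise

Link to interval estimation: a confidence interval for β₁ is β̂₁ ± t* × 0.2711, so SE sets the half-width per unit of t*.

What drives SE(β̂₁): wider spread of x values → smaller SE.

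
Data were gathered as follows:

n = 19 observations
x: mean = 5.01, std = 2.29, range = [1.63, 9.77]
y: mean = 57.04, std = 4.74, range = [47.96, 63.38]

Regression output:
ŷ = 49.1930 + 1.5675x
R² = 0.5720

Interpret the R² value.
R² = 0.5720 means 57.20% of the variation in y is explained by the linear relationship with x. This indicates a moderate fit.

The coefficient of determination R² is the fraction of the total variation in y that the fitted line accounts for.

Here R² = 0.5720:
- Explained: 57.20% of the variation in y
- Unexplained (residual): 100% − 57.20% = 42.80%
- Rule of thumb (below 0.3 weak; 0.3 to below 0.7 moderate; 0.7 and above strong) → moderate

Equivalently, for simple linear regression R² = r², so |r| = √0.5720 ≈ 0.7563.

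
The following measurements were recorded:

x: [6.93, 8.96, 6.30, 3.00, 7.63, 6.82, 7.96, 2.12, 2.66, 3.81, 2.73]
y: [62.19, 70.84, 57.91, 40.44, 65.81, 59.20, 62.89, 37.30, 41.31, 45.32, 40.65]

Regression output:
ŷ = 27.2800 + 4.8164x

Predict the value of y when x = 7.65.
ŷ = 64.1255

To predict y for x = 7.65, substitute into the regression equation:

ŷ = 27.2800 + 4.8164 × 7.65
ŷ = 27.2800 + 36.8455
ŷ = 64.1255

This is the fitted mean response at that x — an individual observation would come with a wider prediction interval.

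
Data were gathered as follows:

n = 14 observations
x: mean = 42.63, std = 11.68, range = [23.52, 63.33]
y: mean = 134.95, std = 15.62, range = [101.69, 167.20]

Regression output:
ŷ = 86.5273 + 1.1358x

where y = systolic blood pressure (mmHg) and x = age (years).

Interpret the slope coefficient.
An increase of one year in age is associated with a 1.1358 mmHg increase in predicted blood pressure.

β₁ = 1.1358 is the change in predicted blood pressure (mmHg) per additional year of age.

Interpretation:
- Age up by 1 year → predicted blood pressure increases by 1.1358 mmHg
- The effect is assumed constant over the observed range of x (linearity)

The intercept β₀ = 86.5273 is the predicted blood pressure when age = 0; since the smallest observed x is 23.52, this is an extrapolation and mainly anchors the line.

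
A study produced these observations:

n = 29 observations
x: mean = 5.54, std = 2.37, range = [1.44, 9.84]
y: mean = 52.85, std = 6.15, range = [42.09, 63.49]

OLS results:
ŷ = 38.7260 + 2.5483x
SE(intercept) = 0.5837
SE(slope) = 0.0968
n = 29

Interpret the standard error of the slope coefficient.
SE(β̂₁) = 0.0968 is the estimated standard deviation of the slope estimate across repeated samples; relative to β̂₁ = 2.5483 that is 3.8%, a precise estimate.

What SE measures:
- The standard error quantifies the sampling variability of the coefficient estimate
- It is the estimated standard deviation of β̂₁ across hypothetical repeated samples of the same size
- Smaller SE → more precise estimate

Relative precision:
- SE / |β̂₁| = 0.0968 / 2.5483 = 3.8%
- Rule of thumb (under 20%: precise; 20% to under 50%: moderately precise; 50% or more: imprecise) → precise

Link to the t-test: t = β̂₁ / SE(β̂₁) = 2.5483 / 0.0968 = 26.3254, the statistic for H₀: β₁ = 0.

What drives SE(β̂₁): wider spread of x values → smaller SE.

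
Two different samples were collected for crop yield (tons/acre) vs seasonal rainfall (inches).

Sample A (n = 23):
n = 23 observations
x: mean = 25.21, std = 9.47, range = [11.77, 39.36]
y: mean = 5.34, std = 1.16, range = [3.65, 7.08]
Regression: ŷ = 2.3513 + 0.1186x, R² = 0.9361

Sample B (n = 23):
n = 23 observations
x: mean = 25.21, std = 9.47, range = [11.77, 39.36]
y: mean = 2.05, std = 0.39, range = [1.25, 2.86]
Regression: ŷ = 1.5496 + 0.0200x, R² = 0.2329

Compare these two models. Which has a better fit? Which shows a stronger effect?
Model A has the better fit (R² = 0.9361 vs 0.2329). Model A shows the stronger effect (|β₁| = 0.1186 vs 0.0200).

Model Comparison:

Which explains more variance? (R²)
- Model A: R² = 0.9361 → 93.61% of variance in crop yield explained
- Model B: R² = 0.2329 → 23.29% of variance in crop yield explained
- 0.9361 > 0.2329 → Model A has the better fit

Strength of effect — compare |β₁|:
- Model A: β₁ = 0.1186 → predicted crop yield rises 0.1186 tons/acre per additional inch of rainfall
- Model B: β₁ = 0.0200 → predicted crop yield rises 0.0200 tons/acre per additional inch of rainfall
- |0.1186| > |0.0200| → Model A shows the stronger marginal effect

Notes:
- The two samples could reflect different populations, time periods, or measurement quality.
- R² measures how tightly points cluster around the line; β₁ measures how steep the line is — they answer different questions.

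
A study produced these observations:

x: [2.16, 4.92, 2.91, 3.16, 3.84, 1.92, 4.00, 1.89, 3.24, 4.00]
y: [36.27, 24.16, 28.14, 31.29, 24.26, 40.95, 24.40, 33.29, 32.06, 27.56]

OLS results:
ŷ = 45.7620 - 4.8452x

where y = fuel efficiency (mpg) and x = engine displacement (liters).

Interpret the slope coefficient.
On average, fuel efficiency is about 4.8452 mpg lower for every extra liter of engine displacement.

The slope coefficient β₁ = -4.8452 represents the marginal effect of engine displacement on fuel efficiency.

Interpretation:
- Engine displacement up by 1 liter → predicted fuel efficiency decreases by 4.8452 mpg
- The effect is assumed constant over the observed range of x (linearity)
- The slope describes association in these data, not necessarily a causal effect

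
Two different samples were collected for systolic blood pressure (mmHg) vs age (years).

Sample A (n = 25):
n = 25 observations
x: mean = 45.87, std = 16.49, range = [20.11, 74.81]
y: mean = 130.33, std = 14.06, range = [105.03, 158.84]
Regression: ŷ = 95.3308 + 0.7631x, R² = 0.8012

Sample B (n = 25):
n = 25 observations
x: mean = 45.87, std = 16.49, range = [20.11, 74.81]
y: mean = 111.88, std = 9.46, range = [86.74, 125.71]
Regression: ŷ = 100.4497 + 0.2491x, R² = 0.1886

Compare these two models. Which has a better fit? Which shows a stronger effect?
Model A has the better fit (R² = 0.8012 vs 0.1886). Model A shows the stronger effect (|β₁| = 0.7631 vs 0.2491).

Model Comparison:

Goodness of fit (R²):
- Model A: R² = 0.8012 → 80.12% of variance in blood pressure explained
- Model B: R² = 0.1886 → 18.86% of variance in blood pressure explained
- 0.8012 > 0.1886 → Model A has the better fit

Strength of effect — compare |β₁|:
- Model A: β₁ = 0.7631 → predicted blood pressure rises 0.7631 mmHg per additional year of age
- Model B: β₁ = 0.2491 → predicted blood pressure rises 0.2491 mmHg per additional year of age
- |0.7631| > |0.2491| → Model A shows the stronger marginal effect

Note: R² measures how tightly points cluster around the line; β₁ measures how steep the line is — they answer different questions.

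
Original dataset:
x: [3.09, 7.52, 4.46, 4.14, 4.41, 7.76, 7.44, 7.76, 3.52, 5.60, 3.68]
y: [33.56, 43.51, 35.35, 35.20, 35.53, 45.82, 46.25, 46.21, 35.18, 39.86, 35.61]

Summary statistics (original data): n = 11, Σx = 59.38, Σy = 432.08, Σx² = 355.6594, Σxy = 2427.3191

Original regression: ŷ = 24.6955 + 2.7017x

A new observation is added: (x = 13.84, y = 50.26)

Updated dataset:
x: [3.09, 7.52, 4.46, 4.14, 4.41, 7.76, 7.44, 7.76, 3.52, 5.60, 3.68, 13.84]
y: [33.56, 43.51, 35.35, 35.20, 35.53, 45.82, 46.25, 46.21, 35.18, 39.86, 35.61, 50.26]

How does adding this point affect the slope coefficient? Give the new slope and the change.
New slope β₁ = 1.7905 versus 2.7017 before: a change of -0.9112 (-33.7%).

x = 13.84 lies well outside the original x-range [3.09, 7.76] (x̄ ≈ 5.40), so this observation has high leverage and can move the slope substantially.

Step 1: Update the sums with the new point (n goes from 11 to 12)
Σx  = 59.38 + 13.84 = 73.22
Σy  = 432.08 + 50.26 = 482.34
Σx² = 355.6594 + 13.84² = 355.6594 + 191.5456 = 547.2050
Σxy = 2427.3191 + 13.84×50.26 = 2427.3191 + 695.5984 = 3122.9175

Step 2: Recompute the slope with b₁ = (nΣxy − ΣxΣy) / (nΣx² − (Σx)²)
Numerator   = 12×3122.9175 − 73.22×482.34 = 37475.0100 − 35316.9348 = 2158.0752
Denominator = 12×547.2050 − 73.22² = 6566.4600 − 5361.1684 = 1205.2916
b₁(new) = 2158.0752 / 1205.2916 = 1.7905

(Same formula on the original sums: (11×2427.3191 − 59.38×432.08) / (11×355.6594 − 59.38²) = 1043.5997 / 386.2690 = 2.7017, matching the given fit.)

Step 3: Change in slope
Δβ₁ = 1.7905 − 2.7017 = -0.9112
Relative change = -0.9112 / 2.7017 × 100% = -33.7%
→ the slope decreases when the point is added.

A high-leverage point only changes the slope if it is off the original line; here y = 50.26 is below the original trend, so the slope decreases.
In practice: check such a point for data-entry or measurement error.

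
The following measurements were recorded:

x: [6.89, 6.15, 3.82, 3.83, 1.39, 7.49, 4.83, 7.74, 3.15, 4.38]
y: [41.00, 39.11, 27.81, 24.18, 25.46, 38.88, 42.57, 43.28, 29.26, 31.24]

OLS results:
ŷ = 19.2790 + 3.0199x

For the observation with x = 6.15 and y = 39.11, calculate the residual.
Residual = 1.2586

The residual is the difference between the actual value and the predicted value:

Residual = y - ŷ

Step 1: Calculate predicted value
ŷ = 19.2790 + 3.0199 × 6.15
ŷ = 37.8514

Step 2: Calculate residual
Residual = 39.11 - 37.8514
Residual = 1.2586

Sign check: y > ŷ, so the point is above the line and the fit underestimates here.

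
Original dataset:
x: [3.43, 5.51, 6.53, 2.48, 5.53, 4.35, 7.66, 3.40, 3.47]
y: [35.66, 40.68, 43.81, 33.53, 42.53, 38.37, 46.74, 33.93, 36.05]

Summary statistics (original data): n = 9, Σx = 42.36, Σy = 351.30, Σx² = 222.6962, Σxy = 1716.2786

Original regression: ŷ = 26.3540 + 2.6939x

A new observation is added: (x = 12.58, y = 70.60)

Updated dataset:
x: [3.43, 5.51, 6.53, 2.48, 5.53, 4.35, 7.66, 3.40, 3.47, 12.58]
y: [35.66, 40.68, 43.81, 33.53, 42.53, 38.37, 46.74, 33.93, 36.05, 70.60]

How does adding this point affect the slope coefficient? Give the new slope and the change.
Adding the point moves β₁ from 2.6939 to 3.6215, i.e. it increases by 0.9276 (+34.4%).

x = 12.58 lies well outside the original x-range [2.48, 7.66] (x̄ ≈ 4.71), so this observation has high leverage and can move the slope substantially.

Step 1: Update the sums with the new point (n goes from 9 to 10)
Σx  = 42.36 + 12.58 = 54.94
Σy  = 351.30 + 70.60 = 421.90
Σx² = 222.6962 + 12.58² = 222.6962 + 158.2564 = 380.9526
Σxy = 1716.2786 + 12.58×70.60 = 1716.2786 + 888.1480 = 2604.4266

Step 2: Recompute the slope with b₁ = (nΣxy − ΣxΣy) / (nΣx² − (Σx)²)
Numerator   = 10×2604.4266 − 54.94×421.90 = 26044.2660 − 23179.1860 = 2865.0800
Denominator = 10×380.9526 − 54.94² = 3809.5260 − 3018.4036 = 791.1224
b₁(new) = 2865.0800 / 791.1224 = 3.6215

(Same formula on the original sums: (9×1716.2786 − 42.36×351.30) / (9×222.6962 − 42.36²) = 565.4394 / 209.8962 = 2.6939, matching the given fit.)

Step 3: Change in slope
Δβ₁ = 3.6215 − 2.6939 = +0.9276
Relative change = +0.9276 / 2.6939 × 100% = +34.4%
→ the slope increases when the point is added.

Because the point sits above the extension of the original line at a high-leverage x, it tilts the fit up.
In practice: check such a point for data-entry or measurement error; examine leverage (hᵢ) and Cook's distance rather than deleting it automatically.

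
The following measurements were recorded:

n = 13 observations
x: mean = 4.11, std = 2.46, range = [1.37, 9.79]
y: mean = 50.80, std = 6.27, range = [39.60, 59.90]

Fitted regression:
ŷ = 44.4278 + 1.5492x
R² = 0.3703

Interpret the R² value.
R² = 0.3703 means 37.03% of the variation in y is explained by the linear relationship with x. This indicates a moderate fit.

R² = 1 − SS_res/SS_tot compares the residual scatter to the total scatter of y about its mean.

Here R² = 0.3703:
- Explained: 37.03% of the variation in y
- Unexplained (residual): 100% − 37.03% = 62.97%
- Rule of thumb (below 0.3 weak; 0.3 to below 0.7 moderate; 0.7 and above strong) → moderate

Note: R² never decreases when predictors are added, so it should not be used alone to compare models of different size.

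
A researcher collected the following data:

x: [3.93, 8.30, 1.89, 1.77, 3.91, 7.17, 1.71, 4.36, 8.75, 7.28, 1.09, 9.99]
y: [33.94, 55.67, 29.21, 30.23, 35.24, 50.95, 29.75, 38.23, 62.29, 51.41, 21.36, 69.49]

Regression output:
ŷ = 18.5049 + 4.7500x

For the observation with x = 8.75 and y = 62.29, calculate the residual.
Residual = 2.2226

The residual is the difference between the actual value and the predicted value:

Residual = y - ŷ

Step 1: Calculate predicted value
ŷ = 18.5049 + 4.7500 × 8.75
ŷ = 60.0674

Step 2: Calculate residual
Residual = 62.29 - 60.0674
Residual = 2.2226

Sign check: y > ŷ, so the point is above the line and the fit underestimates here.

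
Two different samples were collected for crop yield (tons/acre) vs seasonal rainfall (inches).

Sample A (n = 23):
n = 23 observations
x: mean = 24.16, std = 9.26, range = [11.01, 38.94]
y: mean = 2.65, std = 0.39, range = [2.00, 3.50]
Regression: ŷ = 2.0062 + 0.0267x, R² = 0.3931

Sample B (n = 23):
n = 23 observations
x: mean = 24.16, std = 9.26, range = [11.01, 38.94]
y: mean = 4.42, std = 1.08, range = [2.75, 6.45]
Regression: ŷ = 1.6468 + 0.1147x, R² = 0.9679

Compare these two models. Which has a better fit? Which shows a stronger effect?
Model B has the better fit (R² = 0.9679 vs 0.3931). Model B shows the stronger effect (|β₁| = 0.1147 vs 0.0267).

Model Comparison:

Which explains more variance? (R²)
- Model A: R² = 0.3931 → 39.31% of variance in crop yield explained
- Model B: R² = 0.9679 → 96.79% of variance in crop yield explained
- 0.9679 > 0.3931 → Model B has the better fit

Effect size (slope magnitude):
- Model A: β₁ = 0.0267 → predicted crop yield rises 0.0267 tons/acre per additional inch of rainfall
- Model B: β₁ = 0.1147 → predicted crop yield rises 0.1147 tons/acre per additional inch of rainfall
- |0.0267| < |0.1147| → Model B shows the stronger marginal effect

Note: A steeper slope doesn't make a better model if the scatter around the line is large.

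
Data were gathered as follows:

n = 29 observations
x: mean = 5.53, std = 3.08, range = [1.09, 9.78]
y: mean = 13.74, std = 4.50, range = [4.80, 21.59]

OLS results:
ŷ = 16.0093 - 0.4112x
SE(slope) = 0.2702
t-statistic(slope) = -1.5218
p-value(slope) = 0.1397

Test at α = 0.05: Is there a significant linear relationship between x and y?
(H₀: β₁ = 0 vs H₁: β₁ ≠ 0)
Since p-value = 0.1397 ≥ α = 0.05, fail to reject H₀ — the slope is not significantly different from 0.

Hypothesis test for the slope coefficient:

H₀: β₁ = 0 (no linear relationship)
H₁: β₁ ≠ 0 (linear relationship exists)

Test statistic: t = β̂₁ / SE(β̂₁) = -0.4112 / 0.2702 = -1.5218

p = 0.1397: how often a slope estimate this far from 0 (in SE units) would arise by chance if β₁ were truly 0.

Decision rule: reject H₀ if p-value < α.
p-value = 0.1397 ≥ α = 0.05 → fail to reject H₀.

Conclusion: the linear association between x and y is not significant at the 5% level.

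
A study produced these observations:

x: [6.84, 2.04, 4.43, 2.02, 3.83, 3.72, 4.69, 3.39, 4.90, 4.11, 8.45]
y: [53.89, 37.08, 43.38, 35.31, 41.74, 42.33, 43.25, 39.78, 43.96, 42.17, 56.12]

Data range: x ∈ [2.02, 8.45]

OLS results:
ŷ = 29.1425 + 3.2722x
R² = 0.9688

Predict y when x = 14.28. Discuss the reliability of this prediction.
The equation gives ŷ = 75.8695; however x = 14.28 is 5.83 units above the observed range, so this extrapolated value should not be trusted.

Prediction calculation:
ŷ = 29.1425 + 3.2722 × 14.28
ŷ = 75.8695

Reliability:
- Data range: x ∈ [2.02, 8.45]
- Prediction point: x = 14.28 is 5.83 units above the observed range → this is EXTRAPOLATION, not interpolation

Why that matters here:
- The standard error of prediction grows with (x − x̄)², and x = 14.28 is far from x̄ = 4.40
- R² describes fit only over the sampled x values; it says nothing about behaviour beyond them

Report the number if required, but flag clearly that it is an extrapolation.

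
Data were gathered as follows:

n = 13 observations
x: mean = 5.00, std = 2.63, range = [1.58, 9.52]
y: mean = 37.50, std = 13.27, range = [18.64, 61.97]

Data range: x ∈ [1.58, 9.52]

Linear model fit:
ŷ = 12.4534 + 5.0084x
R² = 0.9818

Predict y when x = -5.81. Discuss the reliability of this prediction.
ŷ = -16.6454, but this is extrapolation (below the data range [1.58, 9.52]) and may be unreliable.

Prediction calculation:
ŷ = 12.4534 + 5.0084 × (-5.81)
ŷ = -16.6454

Reliability:
- Data range: x ∈ [1.58, 9.52]
- Prediction point: x = -5.81 is 7.39 units below the observed range → this is EXTRAPOLATION, not interpolation

Why that matters here:
- There are no observations near this x to validate the fitted line there
- The linear relationship may not hold outside the observed range

A defensible statement: 'if the linear trend continued to x = -5.81, y would be about -16.6454' — the premise is untested.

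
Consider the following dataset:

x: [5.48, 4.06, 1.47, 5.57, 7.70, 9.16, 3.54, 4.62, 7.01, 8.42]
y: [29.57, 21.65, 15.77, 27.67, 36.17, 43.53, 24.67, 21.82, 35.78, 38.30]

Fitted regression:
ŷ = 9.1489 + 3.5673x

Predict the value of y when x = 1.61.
ŷ = 14.8923

Plug x = 1.61 into the fitted line:

ŷ = 9.1489 + 3.5673 × 1.61
ŷ = 9.1489 + 5.7434
ŷ = 14.8923

This is a point prediction; actual observations scatter around it by roughly the residual standard deviation.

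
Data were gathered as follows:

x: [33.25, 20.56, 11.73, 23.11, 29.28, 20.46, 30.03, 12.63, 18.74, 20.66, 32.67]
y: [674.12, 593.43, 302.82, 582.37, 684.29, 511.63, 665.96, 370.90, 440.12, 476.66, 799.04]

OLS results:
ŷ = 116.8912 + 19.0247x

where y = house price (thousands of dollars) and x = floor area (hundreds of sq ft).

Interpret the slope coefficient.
For each additional hundred sq ft of floor area, predicted house price increases by approximately 19.0247 thousand dollars.

The slope β₁ = 19.0247 gives the rate at which the fitted house price changes with floor area.

Interpretation:
- Floor area up by 1 hundred sq ft → predicted house price increases by 19.0247 thousand dollars
- This is a linear approximation: the same per-unit change is assumed across the whole observed x range
- The sign (+) gives the direction; the magnitude 19.0247 gives the size of the effect per hundred sq ft

The intercept β₀ = 116.8912 is the predicted house price when floor area = 0; since the smallest observed x is 11.73, this is an extrapolation and mainly anchors the line.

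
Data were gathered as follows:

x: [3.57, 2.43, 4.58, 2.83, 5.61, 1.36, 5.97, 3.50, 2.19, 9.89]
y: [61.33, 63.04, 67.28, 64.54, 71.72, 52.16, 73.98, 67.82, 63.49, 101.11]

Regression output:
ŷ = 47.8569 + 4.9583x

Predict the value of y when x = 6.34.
ŷ = 79.2925

To predict y for x = 6.34, substitute into the regression equation:

ŷ = 47.8569 + 4.9583 × 6.34
ŷ = 47.8569 + 31.4356
ŷ = 79.2925

This is the fitted mean response at that x — an individual observation would come with a wider prediction interval.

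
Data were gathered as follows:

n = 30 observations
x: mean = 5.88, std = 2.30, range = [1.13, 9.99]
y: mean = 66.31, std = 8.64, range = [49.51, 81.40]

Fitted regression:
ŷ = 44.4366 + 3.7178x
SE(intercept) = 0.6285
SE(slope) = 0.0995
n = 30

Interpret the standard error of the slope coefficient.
SE(β̂₁) = 0.0995 is the estimated standard deviation of the slope estimate across repeated samples; relative to β̂₁ = 3.7178 that is 2.7%, a precise estimate.

SE(β̂₁) = s / √Sxx, where s is the residual standard deviation and Sxx = Σ(x − x̄)². It is the yardstick for how far β̂₁ = 3.7178 could plausibly be from the true slope.

Relative precision:
- SE / |β̂₁| = 0.0995 / 3.7178 = 2.7%
- Rule of thumb (under 20%: precise; 20% to under 50%: moderately precise; 50% or more: imprecise) → precise

Link to interval estimation: a confidence interval for β₁ is β̂₁ ± t* × 0.0995, so SE sets the half-width per unit of t*.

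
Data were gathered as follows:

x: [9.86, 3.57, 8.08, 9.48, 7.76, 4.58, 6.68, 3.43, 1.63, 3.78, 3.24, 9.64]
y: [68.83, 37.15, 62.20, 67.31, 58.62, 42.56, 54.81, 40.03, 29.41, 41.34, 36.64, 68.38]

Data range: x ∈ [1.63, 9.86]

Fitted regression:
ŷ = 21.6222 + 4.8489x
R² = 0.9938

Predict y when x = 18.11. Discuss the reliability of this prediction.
ŷ = 109.4358 (extrapolation — x = 18.11 lies outside [1.63, 9.86], so reliability is low).

Prediction calculation:
ŷ = 21.6222 + 4.8489 × 18.11
ŷ = 109.4358

Reliability:
- Data range: x ∈ [1.63, 9.86]
- Prediction point: x = 18.11 is 8.25 units above the observed range → this is EXTRAPOLATION, not interpolation

Why that matters here:
- R² describes fit only over the sampled x values; it says nothing about behaviour beyond them
- Real relationships often flatten, saturate, or turn nonlinear at extremes

A defensible statement: 'if the linear trend continued to x = 18.11, y would be about 109.4358' — the premise is untested.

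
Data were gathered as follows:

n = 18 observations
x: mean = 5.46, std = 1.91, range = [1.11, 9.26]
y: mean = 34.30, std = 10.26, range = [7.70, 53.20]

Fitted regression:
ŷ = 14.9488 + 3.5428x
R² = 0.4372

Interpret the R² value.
About 43.72% of the variability in y is accounted for by the regression on x (R² = 0.4372) — a moderate linear fit.

The coefficient of determination R² is the fraction of the total variation in y that the fitted line accounts for.

Here R² = 0.4372:
- Explained: 43.72% of the variation in y
- Unexplained (residual): 100% − 43.72% = 56.28%
- Rule of thumb (below 0.3 weak; 0.3 to below 0.7 moderate; 0.7 and above strong) → moderate

Equivalently, for simple linear regression R² = r², so |r| = √0.4372 ≈ 0.6612.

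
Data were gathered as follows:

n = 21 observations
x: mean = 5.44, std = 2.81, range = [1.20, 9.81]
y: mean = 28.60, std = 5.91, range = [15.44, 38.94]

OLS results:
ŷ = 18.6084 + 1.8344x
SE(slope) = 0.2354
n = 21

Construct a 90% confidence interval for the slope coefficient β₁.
The 90% CI for β₁ is (1.4274, 2.2414)

Confidence interval for the slope:

The 90% CI for β₁ is: β̂₁ ± t*(α/2, n-2) × SE(β̂₁)

Step 1: Find critical t-value
- Confidence level = 0.9
- Degrees of freedom = n - 2 = 21 - 2 = 19
- t*(α/2, 19) = 1.7291

Step 2: Calculate margin of error
Margin = 1.7291 × 0.2354 = 0.4070

Step 3: Construct interval
CI = 1.8344 ± 0.4070
CI = (1.4274, 2.2414)

Interpretation: each one-unit increase in x is associated with a change in mean y of between 1.4274 and 2.2414, with 90% confidence.
Both endpoints are positive, so the data support a genuinely positive slope at this confidence level.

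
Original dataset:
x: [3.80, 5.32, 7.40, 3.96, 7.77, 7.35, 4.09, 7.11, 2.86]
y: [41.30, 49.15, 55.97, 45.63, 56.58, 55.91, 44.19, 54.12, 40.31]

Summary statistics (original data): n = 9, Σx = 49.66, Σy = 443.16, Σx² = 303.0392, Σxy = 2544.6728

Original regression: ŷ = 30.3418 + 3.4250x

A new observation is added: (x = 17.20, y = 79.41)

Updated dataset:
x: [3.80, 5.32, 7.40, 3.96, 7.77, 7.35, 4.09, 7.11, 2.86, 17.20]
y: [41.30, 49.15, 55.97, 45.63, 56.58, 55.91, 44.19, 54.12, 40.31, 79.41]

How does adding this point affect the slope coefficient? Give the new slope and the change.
Adding the point moves β₁ from 3.4250 to 2.7436, i.e. it decreases by 0.6814 (-19.9%).

x = 17.20 lies well outside the original x-range [2.86, 7.77] (x̄ ≈ 5.52), so this observation has high leverage and can move the slope substantially.

Step 1: Update the sums with the new point (n goes from 9 to 10)
Σx  = 49.66 + 17.20 = 66.86
Σy  = 443.16 + 79.41 = 522.57
Σx² = 303.0392 + 17.20² = 303.0392 + 295.8400 = 598.8792
Σxy = 2544.6728 + 17.20×79.41 = 2544.6728 + 1365.8520 = 3910.5248

Step 2: Recompute the slope with b₁ = (nΣxy − ΣxΣy) / (nΣx² − (Σx)²)
Numerator   = 10×3910.5248 − 66.86×522.57 = 39105.2480 − 34939.0302 = 4166.2178
Denominator = 10×598.8792 − 66.86² = 5988.7920 − 4470.2596 = 1518.5324
b₁(new) = 4166.2178 / 1518.5324 = 2.7436

(Same formula on the original sums: (9×2544.6728 − 49.66×443.16) / (9×303.0392 − 49.66²) = 894.7296 / 261.2372 = 3.4250, matching the given fit.)

Step 3: Change in slope
Δβ₁ = 2.7436 − 3.4250 = -0.6814
Relative change = -0.6814 / 3.4250 × 100% = -19.9%
→ the slope decreases when the point is added.

A high-leverage point only changes the slope if it is off the original line; here y = 79.41 is below the original trend, so the slope decreases.
In practice: examine leverage (hᵢ) and Cook's distance rather than deleting it automatically; investigate whether it comes from the same population as the rest of the sample.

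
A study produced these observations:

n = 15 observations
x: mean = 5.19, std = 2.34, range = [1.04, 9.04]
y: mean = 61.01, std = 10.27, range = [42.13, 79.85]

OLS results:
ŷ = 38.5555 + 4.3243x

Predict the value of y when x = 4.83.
ŷ = 59.4419

x = 4.83 lies inside the observed range [1.04, 9.04], so the fitted equation applies directly:

ŷ = 38.5555 + 4.3243 × 4.83
ŷ = 38.5555 + 20.8864
ŷ = 59.4419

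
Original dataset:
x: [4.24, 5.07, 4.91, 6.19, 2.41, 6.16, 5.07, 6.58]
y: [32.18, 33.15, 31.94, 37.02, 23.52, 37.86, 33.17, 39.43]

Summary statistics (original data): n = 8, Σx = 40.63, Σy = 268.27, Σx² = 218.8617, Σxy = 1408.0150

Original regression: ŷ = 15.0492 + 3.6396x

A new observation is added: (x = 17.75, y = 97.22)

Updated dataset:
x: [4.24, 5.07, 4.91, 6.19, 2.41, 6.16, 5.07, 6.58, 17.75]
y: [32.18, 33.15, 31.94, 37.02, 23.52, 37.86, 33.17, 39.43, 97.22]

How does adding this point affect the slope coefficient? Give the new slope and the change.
The slope changes from 3.6396 to 4.9143 (change of +1.2747, or +35.0%).

The new point has HIGH LEVERAGE: x = 17.75 is far from the original mean x̄ = 40.63/8 ≈ 5.08 (original range [2.41, 6.58]).

Step 1: Update the sums with the new point (n goes from 8 to 9)
Σx  = 40.63 + 17.75 = 58.38
Σy  = 268.27 + 97.22 = 365.49
Σx² = 218.8617 + 17.75² = 218.8617 + 315.0625 = 533.9242
Σxy = 1408.0150 + 17.75×97.22 = 1408.0150 + 1725.6550 = 3133.6700

Step 2: Recompute the slope with b₁ = (nΣxy − ΣxΣy) / (nΣx² − (Σx)²)
Numerator   = 9×3133.6700 − 58.38×365.49 = 28203.0300 − 21337.3062 = 6865.7238
Denominator = 9×533.9242 − 58.38² = 4805.3178 − 3408.2244 = 1397.0934
b₁(new) = 6865.7238 / 1397.0934 = 4.9143

(Same formula on the original sums: (8×1408.0150 − 40.63×268.27) / (8×218.8617 − 40.63²) = 364.3099 / 100.0967 = 3.6396, matching the given fit.)

Step 3: Change in slope
Δβ₁ = 4.9143 − 3.6396 = +1.2747
Relative change = +1.2747 / 3.6396 × 100% = +35.0%
→ the slope increases when the point is added.

Because the point sits above the extension of the original line at a high-leverage x, it tilts the fit up.
In practice: check such a point for data-entry or measurement error.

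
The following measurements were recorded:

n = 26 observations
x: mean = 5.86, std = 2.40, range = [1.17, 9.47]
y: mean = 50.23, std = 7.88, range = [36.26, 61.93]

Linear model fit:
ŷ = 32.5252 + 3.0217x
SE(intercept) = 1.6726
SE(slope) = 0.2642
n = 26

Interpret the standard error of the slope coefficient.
The slope 3.0217 is pinned down to within about ±0.2642 (one SE) by these data — relative uncertainty 8.7%, i.e. precise.

SE(β̂₁) = 0.2642 says: if we drew many samples of n = 26 from the same population and refit each time, the fitted slopes would scatter with a standard deviation of roughly 0.2642 around the true β₁.

Relative precision:
- SE / |β̂₁| = 0.2642 / 3.0217 = 8.7%
- Rule of thumb (under 20%: precise; 20% to under 50%: moderately precise; 50% or more: imprecise) → precise

Rough 95% range (±2 SE): 3.0217 ± 0.5284 → (2.4933, 3.5501).

What drives SE(β̂₁): larger n (here n = 26) → smaller SE; wider spread of x values → smaller SE.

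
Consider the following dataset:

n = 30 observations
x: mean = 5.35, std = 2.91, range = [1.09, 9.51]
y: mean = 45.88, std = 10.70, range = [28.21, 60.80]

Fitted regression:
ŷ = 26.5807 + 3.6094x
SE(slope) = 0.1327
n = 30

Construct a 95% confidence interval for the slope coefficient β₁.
The 95% CI for β₁ is (3.3376, 3.8812)

Confidence interval for the slope:

The 95% CI for β₁ is: β̂₁ ± t*(α/2, n-2) × SE(β̂₁)

Step 1: Find critical t-value
- Confidence level = 0.95
- Degrees of freedom = n - 2 = 30 - 2 = 28
- t*(α/2, 28) = 2.0484

Step 2: Calculate margin of error
Margin = 2.0484 × 0.1327 = 0.2718

Step 3: Construct interval
CI = 3.6094 ± 0.2718
CI = (3.3376, 3.8812)

Interpretation: each one-unit increase in x is associated with a change in mean y of between 3.3376 and 3.8812, with 95% confidence.
Since 0 is outside the interval, a two-sided test at α = 0.05 would reject H₀: β₁ = 0.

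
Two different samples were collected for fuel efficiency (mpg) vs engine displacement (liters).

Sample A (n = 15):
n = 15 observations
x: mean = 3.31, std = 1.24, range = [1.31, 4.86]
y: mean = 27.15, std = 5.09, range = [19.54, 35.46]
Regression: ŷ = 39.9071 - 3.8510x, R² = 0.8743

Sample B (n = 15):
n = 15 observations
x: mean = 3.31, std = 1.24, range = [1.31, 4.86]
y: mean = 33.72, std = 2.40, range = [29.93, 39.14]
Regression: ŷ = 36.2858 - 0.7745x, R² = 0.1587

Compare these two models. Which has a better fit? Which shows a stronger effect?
Model A has the better fit (R² = 0.8743 vs 0.1587). Model A shows the stronger effect (|β₁| = 3.8510 vs 0.7745).

Model Comparison:

Goodness of fit (R²):
- Model A: R² = 0.8743 → 87.43% of variance in fuel efficiency explained
- Model B: R² = 0.1587 → 15.87% of variance in fuel efficiency explained
- 0.8743 > 0.1587 → Model A has the better fit

Which has the larger per-liter effect? (|β₁|)
- Model A: β₁ = -3.8510 → predicted fuel efficiency falls 3.8510 mpg per additional liter of engine displacement
- Model B: β₁ = -0.7745 → predicted fuel efficiency falls 0.7745 mpg per additional liter of engine displacement
- |-3.8510| > |-0.7745| → Model A shows the stronger marginal effect

Note: A better fit (higher R²) doesn't necessarily mean a more important relationship.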